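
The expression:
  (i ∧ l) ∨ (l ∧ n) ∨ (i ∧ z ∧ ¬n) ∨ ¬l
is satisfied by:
  {i: True, n: True, l: False}
  {i: True, l: False, n: False}
  {n: True, l: False, i: False}
  {n: False, l: False, i: False}
  {i: True, n: True, l: True}
  {i: True, l: True, n: False}
  {n: True, l: True, i: False}


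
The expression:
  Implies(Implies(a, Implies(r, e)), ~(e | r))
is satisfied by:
  {a: True, e: False, r: False}
  {e: False, r: False, a: False}
  {r: True, a: True, e: False}


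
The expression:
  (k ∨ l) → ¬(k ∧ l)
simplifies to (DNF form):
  ¬k ∨ ¬l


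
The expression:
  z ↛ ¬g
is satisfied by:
  {z: True, g: True}


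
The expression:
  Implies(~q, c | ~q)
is always true.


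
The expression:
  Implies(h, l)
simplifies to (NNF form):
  l | ~h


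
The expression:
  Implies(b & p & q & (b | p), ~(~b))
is always true.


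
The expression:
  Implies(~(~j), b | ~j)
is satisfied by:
  {b: True, j: False}
  {j: False, b: False}
  {j: True, b: True}


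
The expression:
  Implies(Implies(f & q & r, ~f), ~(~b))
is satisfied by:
  {r: True, b: True, f: True, q: True}
  {r: True, b: True, f: True, q: False}
  {r: True, b: True, q: True, f: False}
  {r: True, b: True, q: False, f: False}
  {b: True, f: True, q: True, r: False}
  {b: True, f: True, q: False, r: False}
  {b: True, f: False, q: True, r: False}
  {b: True, f: False, q: False, r: False}
  {r: True, f: True, q: True, b: False}


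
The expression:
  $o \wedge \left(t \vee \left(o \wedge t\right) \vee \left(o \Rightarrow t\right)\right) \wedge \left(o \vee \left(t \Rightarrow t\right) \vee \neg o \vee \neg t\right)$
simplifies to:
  $o \wedge t$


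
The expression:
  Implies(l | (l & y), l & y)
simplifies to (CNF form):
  y | ~l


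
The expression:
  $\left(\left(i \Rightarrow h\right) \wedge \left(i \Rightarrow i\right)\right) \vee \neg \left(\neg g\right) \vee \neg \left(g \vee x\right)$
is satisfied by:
  {g: True, h: True, x: False, i: False}
  {g: True, h: False, x: False, i: False}
  {h: True, i: False, g: False, x: False}
  {i: False, h: False, g: False, x: False}
  {i: True, g: True, h: True, x: False}
  {i: True, g: True, h: False, x: False}
  {i: True, h: True, g: False, x: False}
  {i: True, h: False, g: False, x: False}
  {x: True, g: True, h: True, i: False}
  {x: True, g: True, h: False, i: False}
  {x: True, h: True, g: False, i: False}
  {x: True, h: False, g: False, i: False}
  {i: True, x: True, g: True, h: True}
  {i: True, x: True, g: True, h: False}
  {i: True, x: True, h: True, g: False}


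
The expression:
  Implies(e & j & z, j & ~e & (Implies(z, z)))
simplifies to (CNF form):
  ~e | ~j | ~z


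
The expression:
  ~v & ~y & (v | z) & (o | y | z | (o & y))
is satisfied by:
  {z: True, v: False, y: False}


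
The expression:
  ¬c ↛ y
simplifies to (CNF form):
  y ∨ ¬c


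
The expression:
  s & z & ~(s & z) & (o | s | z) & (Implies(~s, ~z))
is never true.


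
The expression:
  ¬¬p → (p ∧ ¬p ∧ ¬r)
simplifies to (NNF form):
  ¬p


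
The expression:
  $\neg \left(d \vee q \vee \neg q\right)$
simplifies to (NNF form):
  $\text{False}$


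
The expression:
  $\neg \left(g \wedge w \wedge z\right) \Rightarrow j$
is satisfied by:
  {g: True, j: True, z: True, w: True}
  {g: True, j: True, z: True, w: False}
  {g: True, j: True, w: True, z: False}
  {g: True, j: True, w: False, z: False}
  {j: True, z: True, w: True, g: False}
  {j: True, z: True, w: False, g: False}
  {j: True, z: False, w: True, g: False}
  {j: True, z: False, w: False, g: False}
  {g: True, z: True, w: True, j: False}


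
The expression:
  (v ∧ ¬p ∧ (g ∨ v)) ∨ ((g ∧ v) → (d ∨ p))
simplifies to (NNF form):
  True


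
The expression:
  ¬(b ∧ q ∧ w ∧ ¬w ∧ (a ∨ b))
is always true.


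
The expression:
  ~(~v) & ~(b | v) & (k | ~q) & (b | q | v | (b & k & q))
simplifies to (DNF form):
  False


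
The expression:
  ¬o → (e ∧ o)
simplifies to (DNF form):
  o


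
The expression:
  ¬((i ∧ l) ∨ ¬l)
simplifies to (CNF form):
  l ∧ ¬i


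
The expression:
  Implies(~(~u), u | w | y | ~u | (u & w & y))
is always true.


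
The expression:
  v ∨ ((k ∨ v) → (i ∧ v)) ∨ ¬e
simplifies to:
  v ∨ ¬e ∨ ¬k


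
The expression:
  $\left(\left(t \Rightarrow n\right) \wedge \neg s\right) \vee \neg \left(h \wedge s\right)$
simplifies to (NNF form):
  $\neg h \vee \neg s$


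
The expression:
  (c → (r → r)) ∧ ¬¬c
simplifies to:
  c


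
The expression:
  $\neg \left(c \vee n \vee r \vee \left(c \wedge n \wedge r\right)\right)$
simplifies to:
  $\neg c \wedge \neg n \wedge \neg r$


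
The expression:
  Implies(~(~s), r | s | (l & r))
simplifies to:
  True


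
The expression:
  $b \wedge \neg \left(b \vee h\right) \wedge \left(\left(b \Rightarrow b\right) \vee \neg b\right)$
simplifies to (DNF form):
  $\text{False}$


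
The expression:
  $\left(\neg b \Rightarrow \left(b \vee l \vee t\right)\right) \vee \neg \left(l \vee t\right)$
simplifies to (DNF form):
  $\text{True}$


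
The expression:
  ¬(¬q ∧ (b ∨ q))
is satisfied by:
  {q: True, b: False}
  {b: False, q: False}
  {b: True, q: True}


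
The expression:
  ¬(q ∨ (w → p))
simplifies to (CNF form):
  w ∧ ¬p ∧ ¬q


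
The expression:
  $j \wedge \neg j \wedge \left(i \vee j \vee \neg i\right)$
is never true.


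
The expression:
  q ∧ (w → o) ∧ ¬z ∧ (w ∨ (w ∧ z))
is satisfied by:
  {o: True, w: True, q: True, z: False}


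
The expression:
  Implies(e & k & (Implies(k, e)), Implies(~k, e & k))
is always true.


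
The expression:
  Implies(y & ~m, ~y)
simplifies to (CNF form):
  m | ~y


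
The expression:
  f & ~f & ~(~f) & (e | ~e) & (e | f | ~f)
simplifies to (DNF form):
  False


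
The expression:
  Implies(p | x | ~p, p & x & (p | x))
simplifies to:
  p & x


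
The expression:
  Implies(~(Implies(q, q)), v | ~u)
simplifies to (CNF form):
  True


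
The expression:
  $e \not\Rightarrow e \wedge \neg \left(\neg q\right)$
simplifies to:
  $\text{False}$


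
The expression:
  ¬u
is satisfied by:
  {u: False}


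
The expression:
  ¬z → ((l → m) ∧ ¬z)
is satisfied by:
  {z: True, m: True, l: False}
  {z: True, l: False, m: False}
  {m: True, l: False, z: False}
  {m: False, l: False, z: False}
  {z: True, m: True, l: True}
  {z: True, l: True, m: False}
  {m: True, l: True, z: False}


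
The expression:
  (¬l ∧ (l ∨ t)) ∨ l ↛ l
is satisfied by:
  {t: True, l: False}


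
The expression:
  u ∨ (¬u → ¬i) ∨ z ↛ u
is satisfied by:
  {z: True, u: True, i: False}
  {z: True, u: False, i: False}
  {u: True, z: False, i: False}
  {z: False, u: False, i: False}
  {i: True, z: True, u: True}
  {i: True, z: True, u: False}
  {i: True, u: True, z: False}


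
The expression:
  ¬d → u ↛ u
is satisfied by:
  {d: True}


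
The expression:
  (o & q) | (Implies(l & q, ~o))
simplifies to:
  True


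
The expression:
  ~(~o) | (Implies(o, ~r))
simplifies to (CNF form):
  True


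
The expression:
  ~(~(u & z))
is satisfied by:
  {z: True, u: True}


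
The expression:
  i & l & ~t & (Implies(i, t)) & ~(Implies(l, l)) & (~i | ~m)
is never true.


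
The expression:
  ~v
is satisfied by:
  {v: False}


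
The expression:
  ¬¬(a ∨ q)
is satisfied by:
  {a: True, q: True}
  {a: True, q: False}
  {q: True, a: False}


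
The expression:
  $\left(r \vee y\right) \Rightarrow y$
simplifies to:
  $y \vee \neg r$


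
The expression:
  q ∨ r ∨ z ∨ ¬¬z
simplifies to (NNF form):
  q ∨ r ∨ z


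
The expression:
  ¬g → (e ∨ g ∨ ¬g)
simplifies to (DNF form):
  True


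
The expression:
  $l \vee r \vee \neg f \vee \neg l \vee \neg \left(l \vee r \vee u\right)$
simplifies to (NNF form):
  $\text{True}$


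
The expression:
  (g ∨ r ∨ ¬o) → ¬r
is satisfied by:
  {r: False}


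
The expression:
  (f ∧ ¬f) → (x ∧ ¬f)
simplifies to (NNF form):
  True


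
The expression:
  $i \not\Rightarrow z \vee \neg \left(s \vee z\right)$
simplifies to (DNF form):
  $\left(i \wedge \neg z\right) \vee \left(\neg s \wedge \neg z\right)$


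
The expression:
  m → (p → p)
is always true.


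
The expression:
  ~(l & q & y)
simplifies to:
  ~l | ~q | ~y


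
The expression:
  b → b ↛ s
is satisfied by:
  {s: False, b: False}
  {b: True, s: False}
  {s: True, b: False}


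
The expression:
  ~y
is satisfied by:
  {y: False}


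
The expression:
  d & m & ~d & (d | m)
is never true.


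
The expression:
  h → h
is always true.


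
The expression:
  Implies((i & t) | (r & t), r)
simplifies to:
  r | ~i | ~t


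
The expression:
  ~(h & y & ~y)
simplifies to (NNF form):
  True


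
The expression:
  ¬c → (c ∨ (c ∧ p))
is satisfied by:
  {c: True}


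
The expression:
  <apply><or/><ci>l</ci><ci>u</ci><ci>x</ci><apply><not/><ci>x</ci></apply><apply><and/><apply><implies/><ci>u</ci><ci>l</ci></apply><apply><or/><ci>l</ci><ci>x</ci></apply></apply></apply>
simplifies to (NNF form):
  <true/>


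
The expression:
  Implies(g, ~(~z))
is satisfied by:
  {z: True, g: False}
  {g: False, z: False}
  {g: True, z: True}


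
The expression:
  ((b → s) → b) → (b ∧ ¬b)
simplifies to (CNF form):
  ¬b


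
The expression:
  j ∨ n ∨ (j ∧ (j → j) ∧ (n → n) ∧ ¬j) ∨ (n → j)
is always true.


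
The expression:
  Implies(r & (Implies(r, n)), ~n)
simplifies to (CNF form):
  ~n | ~r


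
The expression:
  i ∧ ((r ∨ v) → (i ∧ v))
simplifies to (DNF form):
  (i ∧ v) ∨ (i ∧ ¬r)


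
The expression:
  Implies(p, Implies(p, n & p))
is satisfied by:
  {n: True, p: False}
  {p: False, n: False}
  {p: True, n: True}


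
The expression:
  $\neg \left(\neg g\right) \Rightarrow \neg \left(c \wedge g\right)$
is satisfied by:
  {g: False, c: False}
  {c: True, g: False}
  {g: True, c: False}


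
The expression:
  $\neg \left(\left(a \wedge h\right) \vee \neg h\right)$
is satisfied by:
  {h: True, a: False}


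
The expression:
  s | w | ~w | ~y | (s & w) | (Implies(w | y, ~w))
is always true.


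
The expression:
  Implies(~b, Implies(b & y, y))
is always true.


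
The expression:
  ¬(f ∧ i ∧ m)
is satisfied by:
  {m: False, i: False, f: False}
  {f: True, m: False, i: False}
  {i: True, m: False, f: False}
  {f: True, i: True, m: False}
  {m: True, f: False, i: False}
  {f: True, m: True, i: False}
  {i: True, m: True, f: False}


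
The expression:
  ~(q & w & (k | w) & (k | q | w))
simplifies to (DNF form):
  ~q | ~w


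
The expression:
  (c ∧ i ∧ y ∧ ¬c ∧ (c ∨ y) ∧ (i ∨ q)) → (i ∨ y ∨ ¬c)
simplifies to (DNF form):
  True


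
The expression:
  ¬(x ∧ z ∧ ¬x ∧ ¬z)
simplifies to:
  True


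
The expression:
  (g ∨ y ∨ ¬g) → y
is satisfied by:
  {y: True}


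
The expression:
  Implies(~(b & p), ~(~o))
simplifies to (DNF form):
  o | (b & p)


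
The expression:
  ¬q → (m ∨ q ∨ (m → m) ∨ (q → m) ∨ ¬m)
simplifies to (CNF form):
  True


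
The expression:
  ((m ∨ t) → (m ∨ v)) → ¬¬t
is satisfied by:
  {t: True}


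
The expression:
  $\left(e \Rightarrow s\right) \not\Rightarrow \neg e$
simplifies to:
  $e \wedge s$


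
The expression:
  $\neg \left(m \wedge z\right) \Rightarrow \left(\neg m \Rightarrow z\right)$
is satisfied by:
  {z: True, m: True}
  {z: True, m: False}
  {m: True, z: False}


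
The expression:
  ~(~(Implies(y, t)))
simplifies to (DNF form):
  t | ~y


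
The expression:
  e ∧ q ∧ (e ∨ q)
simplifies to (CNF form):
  e ∧ q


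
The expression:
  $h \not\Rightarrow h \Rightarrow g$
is always true.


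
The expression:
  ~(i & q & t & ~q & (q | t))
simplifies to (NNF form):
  True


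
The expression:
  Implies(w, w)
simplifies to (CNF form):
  True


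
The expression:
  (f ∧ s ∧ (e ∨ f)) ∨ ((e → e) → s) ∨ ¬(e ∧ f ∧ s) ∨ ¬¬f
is always true.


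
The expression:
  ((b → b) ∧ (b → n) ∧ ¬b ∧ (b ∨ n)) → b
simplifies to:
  b ∨ ¬n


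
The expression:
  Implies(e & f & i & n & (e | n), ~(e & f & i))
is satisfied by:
  {e: False, n: False, i: False, f: False}
  {f: True, e: False, n: False, i: False}
  {i: True, e: False, n: False, f: False}
  {f: True, i: True, e: False, n: False}
  {n: True, f: False, e: False, i: False}
  {f: True, n: True, e: False, i: False}
  {i: True, n: True, f: False, e: False}
  {f: True, i: True, n: True, e: False}
  {e: True, i: False, n: False, f: False}
  {f: True, e: True, i: False, n: False}
  {i: True, e: True, f: False, n: False}
  {f: True, i: True, e: True, n: False}
  {n: True, e: True, i: False, f: False}
  {f: True, n: True, e: True, i: False}
  {i: True, n: True, e: True, f: False}


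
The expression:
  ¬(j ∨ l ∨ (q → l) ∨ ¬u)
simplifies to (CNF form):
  q ∧ u ∧ ¬j ∧ ¬l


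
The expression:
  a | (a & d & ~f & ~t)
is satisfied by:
  {a: True}


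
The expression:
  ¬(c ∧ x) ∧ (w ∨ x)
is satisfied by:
  {w: True, x: False, c: False}
  {w: True, c: True, x: False}
  {w: True, x: True, c: False}
  {x: True, c: False, w: False}


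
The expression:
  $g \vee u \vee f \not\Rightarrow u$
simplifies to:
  $f \vee g \vee u$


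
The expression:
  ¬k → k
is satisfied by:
  {k: True}


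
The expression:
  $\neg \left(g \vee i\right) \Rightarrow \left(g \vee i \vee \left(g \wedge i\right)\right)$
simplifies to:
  $g \vee i$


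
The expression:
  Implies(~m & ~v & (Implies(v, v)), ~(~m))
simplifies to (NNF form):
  m | v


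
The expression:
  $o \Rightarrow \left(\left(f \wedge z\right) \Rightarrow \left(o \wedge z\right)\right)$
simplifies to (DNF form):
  $\text{True}$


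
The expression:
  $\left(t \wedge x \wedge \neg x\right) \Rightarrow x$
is always true.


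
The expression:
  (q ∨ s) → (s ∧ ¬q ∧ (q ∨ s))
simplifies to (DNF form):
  ¬q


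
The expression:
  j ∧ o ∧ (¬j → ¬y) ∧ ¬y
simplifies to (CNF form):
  j ∧ o ∧ ¬y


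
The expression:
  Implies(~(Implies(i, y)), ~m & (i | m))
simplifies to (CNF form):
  y | ~i | ~m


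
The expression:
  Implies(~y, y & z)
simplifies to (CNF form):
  y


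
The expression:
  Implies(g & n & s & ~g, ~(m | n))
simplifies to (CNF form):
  True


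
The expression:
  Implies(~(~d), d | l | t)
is always true.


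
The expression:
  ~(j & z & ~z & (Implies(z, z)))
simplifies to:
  True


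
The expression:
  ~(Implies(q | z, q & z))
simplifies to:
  (q & ~z) | (z & ~q)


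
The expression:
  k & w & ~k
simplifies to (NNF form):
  False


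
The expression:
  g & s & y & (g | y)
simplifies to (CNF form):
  g & s & y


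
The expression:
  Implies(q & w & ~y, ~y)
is always true.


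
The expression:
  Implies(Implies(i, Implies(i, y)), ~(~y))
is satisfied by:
  {i: True, y: True}
  {i: True, y: False}
  {y: True, i: False}


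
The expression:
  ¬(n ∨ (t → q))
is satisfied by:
  {t: True, q: False, n: False}


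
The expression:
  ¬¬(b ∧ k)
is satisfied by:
  {b: True, k: True}


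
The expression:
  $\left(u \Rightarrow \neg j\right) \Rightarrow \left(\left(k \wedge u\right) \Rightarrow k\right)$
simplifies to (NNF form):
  $\text{True}$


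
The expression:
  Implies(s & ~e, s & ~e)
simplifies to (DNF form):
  True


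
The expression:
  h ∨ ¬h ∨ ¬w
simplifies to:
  True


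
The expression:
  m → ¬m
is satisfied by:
  {m: False}


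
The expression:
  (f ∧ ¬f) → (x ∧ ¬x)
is always true.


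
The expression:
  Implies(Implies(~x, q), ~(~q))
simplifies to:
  q | ~x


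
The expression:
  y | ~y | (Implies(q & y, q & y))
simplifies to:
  True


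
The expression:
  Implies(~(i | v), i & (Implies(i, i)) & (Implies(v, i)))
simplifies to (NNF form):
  i | v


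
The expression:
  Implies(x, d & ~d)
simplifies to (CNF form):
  ~x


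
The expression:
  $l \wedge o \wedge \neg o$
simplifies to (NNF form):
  $\text{False}$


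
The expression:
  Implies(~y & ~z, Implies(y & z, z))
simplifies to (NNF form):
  True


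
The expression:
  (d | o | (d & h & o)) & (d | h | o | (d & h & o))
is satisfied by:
  {d: True, o: True}
  {d: True, o: False}
  {o: True, d: False}


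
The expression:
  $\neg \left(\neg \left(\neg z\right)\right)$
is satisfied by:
  {z: False}


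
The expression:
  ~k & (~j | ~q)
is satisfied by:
  {q: False, k: False, j: False}
  {j: True, q: False, k: False}
  {q: True, j: False, k: False}


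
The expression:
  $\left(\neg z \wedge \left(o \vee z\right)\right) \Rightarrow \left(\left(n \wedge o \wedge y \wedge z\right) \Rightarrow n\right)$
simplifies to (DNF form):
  $\text{True}$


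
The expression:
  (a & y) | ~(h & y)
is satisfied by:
  {a: True, h: False, y: False}
  {h: False, y: False, a: False}
  {a: True, y: True, h: False}
  {y: True, h: False, a: False}
  {a: True, h: True, y: False}
  {h: True, a: False, y: False}
  {a: True, y: True, h: True}


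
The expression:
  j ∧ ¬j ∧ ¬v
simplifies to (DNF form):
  False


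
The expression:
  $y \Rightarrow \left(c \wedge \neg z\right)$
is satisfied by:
  {c: True, z: False, y: False}
  {z: False, y: False, c: False}
  {c: True, z: True, y: False}
  {z: True, c: False, y: False}
  {y: True, c: True, z: False}


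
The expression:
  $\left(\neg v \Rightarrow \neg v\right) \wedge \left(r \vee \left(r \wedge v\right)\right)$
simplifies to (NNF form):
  $r$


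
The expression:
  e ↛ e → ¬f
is always true.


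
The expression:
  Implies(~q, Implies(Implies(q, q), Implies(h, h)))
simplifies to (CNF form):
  True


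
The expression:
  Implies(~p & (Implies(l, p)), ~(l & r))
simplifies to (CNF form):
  True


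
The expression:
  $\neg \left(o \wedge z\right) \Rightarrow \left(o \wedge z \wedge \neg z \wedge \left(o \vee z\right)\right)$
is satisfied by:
  {z: True, o: True}


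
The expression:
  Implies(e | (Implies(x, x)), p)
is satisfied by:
  {p: True}


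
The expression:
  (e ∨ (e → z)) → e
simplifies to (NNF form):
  e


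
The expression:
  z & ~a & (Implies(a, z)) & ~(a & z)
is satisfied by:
  {z: True, a: False}


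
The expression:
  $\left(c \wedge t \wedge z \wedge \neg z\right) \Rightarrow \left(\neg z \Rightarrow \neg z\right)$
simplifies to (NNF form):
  $\text{True}$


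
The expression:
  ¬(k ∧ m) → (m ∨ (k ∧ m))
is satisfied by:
  {m: True}


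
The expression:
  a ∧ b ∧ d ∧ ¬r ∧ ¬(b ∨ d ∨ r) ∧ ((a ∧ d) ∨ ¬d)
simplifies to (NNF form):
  False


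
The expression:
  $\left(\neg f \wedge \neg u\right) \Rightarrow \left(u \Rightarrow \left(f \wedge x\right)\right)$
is always true.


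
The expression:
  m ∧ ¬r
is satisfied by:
  {m: True, r: False}


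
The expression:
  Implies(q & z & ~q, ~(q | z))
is always true.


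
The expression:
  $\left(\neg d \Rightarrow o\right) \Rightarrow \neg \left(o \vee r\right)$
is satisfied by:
  {o: False, d: False, r: False}
  {r: True, o: False, d: False}
  {d: True, o: False, r: False}


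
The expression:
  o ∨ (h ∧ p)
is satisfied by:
  {o: True, p: True, h: True}
  {o: True, p: True, h: False}
  {o: True, h: True, p: False}
  {o: True, h: False, p: False}
  {p: True, h: True, o: False}


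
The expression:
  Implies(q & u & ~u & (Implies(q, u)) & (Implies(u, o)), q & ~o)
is always true.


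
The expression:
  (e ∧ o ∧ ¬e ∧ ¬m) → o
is always true.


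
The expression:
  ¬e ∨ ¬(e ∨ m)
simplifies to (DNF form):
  ¬e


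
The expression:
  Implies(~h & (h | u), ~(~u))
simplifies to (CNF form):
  True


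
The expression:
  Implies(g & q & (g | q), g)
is always true.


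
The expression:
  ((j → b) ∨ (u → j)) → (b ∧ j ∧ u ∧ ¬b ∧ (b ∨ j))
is never true.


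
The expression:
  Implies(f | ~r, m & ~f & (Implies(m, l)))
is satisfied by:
  {r: True, m: True, l: True, f: False}
  {r: True, m: True, l: False, f: False}
  {r: True, l: True, m: False, f: False}
  {r: True, l: False, m: False, f: False}
  {m: True, l: True, r: False, f: False}


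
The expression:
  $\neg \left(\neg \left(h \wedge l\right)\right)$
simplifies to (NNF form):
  $h \wedge l$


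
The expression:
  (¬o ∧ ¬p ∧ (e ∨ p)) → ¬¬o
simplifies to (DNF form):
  o ∨ p ∨ ¬e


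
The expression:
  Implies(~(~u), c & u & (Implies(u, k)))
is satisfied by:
  {k: True, c: True, u: False}
  {k: True, c: False, u: False}
  {c: True, k: False, u: False}
  {k: False, c: False, u: False}
  {k: True, u: True, c: True}


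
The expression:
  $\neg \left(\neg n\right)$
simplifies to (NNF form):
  $n$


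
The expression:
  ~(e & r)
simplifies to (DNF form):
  ~e | ~r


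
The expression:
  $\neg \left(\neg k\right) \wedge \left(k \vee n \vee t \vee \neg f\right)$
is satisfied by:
  {k: True}


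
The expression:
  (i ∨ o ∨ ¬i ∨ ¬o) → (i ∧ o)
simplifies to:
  i ∧ o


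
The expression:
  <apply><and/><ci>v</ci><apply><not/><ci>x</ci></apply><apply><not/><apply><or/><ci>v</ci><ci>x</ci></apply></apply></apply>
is never true.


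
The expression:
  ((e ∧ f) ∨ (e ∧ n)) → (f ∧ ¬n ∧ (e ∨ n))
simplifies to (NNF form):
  ¬e ∨ ¬n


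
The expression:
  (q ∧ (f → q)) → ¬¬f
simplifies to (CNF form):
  f ∨ ¬q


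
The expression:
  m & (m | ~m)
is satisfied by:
  {m: True}


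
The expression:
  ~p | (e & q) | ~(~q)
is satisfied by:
  {q: True, p: False}
  {p: False, q: False}
  {p: True, q: True}


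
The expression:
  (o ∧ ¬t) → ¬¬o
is always true.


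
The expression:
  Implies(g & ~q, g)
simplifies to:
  True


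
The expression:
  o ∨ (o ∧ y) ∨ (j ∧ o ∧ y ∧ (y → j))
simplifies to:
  o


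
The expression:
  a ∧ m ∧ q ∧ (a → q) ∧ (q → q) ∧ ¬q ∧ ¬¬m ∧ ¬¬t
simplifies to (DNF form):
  False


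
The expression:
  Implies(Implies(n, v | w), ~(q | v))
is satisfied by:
  {n: True, v: False, w: False, q: False}
  {n: False, v: False, w: False, q: False}
  {n: True, w: True, v: False, q: False}
  {w: True, n: False, v: False, q: False}
  {q: True, n: True, v: False, w: False}


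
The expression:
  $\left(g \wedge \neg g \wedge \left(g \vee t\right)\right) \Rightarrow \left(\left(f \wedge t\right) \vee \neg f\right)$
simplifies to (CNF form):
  $\text{True}$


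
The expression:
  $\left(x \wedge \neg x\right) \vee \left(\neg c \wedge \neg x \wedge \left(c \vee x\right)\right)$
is never true.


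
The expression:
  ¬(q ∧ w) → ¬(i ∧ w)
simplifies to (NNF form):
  q ∨ ¬i ∨ ¬w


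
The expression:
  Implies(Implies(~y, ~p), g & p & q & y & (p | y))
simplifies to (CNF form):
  p & (g | ~y) & (q | ~y)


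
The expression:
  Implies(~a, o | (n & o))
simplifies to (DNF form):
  a | o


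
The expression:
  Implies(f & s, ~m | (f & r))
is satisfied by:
  {r: True, s: False, m: False, f: False}
  {r: False, s: False, m: False, f: False}
  {f: True, r: True, s: False, m: False}
  {f: True, r: False, s: False, m: False}
  {r: True, m: True, f: False, s: False}
  {m: True, f: False, s: False, r: False}
  {f: True, m: True, r: True, s: False}
  {f: True, m: True, r: False, s: False}
  {r: True, s: True, f: False, m: False}
  {s: True, f: False, m: False, r: False}
  {r: True, f: True, s: True, m: False}
  {f: True, s: True, r: False, m: False}
  {r: True, m: True, s: True, f: False}
  {m: True, s: True, f: False, r: False}
  {f: True, m: True, s: True, r: True}


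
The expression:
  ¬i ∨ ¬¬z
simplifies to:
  z ∨ ¬i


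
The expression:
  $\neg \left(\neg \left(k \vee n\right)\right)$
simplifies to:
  $k \vee n$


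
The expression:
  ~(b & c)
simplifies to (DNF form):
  ~b | ~c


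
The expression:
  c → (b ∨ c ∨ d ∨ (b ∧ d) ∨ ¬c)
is always true.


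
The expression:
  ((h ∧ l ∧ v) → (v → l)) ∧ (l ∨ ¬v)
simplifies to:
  l ∨ ¬v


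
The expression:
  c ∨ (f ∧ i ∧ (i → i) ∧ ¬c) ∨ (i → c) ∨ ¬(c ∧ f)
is always true.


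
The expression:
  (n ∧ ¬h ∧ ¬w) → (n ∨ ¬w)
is always true.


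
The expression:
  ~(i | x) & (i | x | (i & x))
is never true.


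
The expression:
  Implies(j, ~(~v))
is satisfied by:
  {v: True, j: False}
  {j: False, v: False}
  {j: True, v: True}


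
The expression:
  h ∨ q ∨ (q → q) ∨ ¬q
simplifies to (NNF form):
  True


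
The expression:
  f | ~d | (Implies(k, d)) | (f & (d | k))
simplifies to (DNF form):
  True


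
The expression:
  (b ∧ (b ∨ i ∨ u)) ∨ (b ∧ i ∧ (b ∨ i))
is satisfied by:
  {b: True}


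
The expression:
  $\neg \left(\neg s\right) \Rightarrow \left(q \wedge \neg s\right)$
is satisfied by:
  {s: False}


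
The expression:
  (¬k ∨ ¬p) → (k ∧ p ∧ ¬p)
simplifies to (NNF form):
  k ∧ p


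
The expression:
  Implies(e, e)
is always true.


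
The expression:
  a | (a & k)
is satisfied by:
  {a: True}


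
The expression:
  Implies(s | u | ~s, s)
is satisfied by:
  {s: True}


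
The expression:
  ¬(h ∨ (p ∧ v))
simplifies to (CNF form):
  ¬h ∧ (¬p ∨ ¬v)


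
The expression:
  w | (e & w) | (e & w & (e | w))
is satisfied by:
  {w: True}


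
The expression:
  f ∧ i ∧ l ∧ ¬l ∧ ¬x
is never true.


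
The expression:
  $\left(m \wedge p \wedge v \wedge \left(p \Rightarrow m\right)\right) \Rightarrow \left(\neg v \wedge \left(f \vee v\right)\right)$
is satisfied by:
  {p: False, m: False, v: False}
  {v: True, p: False, m: False}
  {m: True, p: False, v: False}
  {v: True, m: True, p: False}
  {p: True, v: False, m: False}
  {v: True, p: True, m: False}
  {m: True, p: True, v: False}


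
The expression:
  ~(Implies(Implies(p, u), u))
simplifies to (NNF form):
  ~p & ~u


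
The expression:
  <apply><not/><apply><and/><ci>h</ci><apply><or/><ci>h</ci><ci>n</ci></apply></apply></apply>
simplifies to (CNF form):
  <apply><not/><ci>h</ci></apply>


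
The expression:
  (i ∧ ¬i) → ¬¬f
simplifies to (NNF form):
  True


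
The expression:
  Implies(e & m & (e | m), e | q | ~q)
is always true.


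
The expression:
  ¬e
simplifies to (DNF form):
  ¬e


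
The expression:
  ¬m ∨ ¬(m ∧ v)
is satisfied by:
  {m: False, v: False}
  {v: True, m: False}
  {m: True, v: False}


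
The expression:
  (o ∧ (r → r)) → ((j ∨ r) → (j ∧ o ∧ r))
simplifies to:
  (j ∧ r) ∨ (¬j ∧ ¬r) ∨ ¬o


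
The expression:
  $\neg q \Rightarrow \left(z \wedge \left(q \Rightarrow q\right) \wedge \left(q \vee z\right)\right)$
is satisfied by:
  {q: True, z: True}
  {q: True, z: False}
  {z: True, q: False}


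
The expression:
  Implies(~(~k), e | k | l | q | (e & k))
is always true.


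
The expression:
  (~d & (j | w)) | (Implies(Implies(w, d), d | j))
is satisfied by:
  {d: True, w: True, j: True}
  {d: True, w: True, j: False}
  {d: True, j: True, w: False}
  {d: True, j: False, w: False}
  {w: True, j: True, d: False}
  {w: True, j: False, d: False}
  {j: True, w: False, d: False}


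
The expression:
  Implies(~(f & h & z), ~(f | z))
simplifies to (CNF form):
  (f | ~z) & (h | ~z) & (z | ~f)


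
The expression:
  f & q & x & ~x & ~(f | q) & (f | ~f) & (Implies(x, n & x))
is never true.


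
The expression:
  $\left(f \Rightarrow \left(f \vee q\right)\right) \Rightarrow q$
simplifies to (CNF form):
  $q$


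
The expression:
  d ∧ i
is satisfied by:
  {i: True, d: True}


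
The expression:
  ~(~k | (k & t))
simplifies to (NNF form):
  k & ~t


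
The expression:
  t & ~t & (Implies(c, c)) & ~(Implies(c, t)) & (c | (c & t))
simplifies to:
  False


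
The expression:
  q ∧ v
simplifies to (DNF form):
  q ∧ v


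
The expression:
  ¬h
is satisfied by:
  {h: False}


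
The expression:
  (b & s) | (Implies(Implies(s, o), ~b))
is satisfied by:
  {s: True, b: False}
  {b: False, s: False}
  {b: True, s: True}


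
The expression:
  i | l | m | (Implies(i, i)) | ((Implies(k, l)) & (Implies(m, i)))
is always true.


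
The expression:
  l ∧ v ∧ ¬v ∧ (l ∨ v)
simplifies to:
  False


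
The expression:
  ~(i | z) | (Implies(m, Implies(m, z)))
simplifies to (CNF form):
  z | ~i | ~m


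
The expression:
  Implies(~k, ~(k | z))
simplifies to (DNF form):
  k | ~z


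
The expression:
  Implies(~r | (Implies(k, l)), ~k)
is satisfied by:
  {r: True, l: False, k: False}
  {l: False, k: False, r: False}
  {r: True, l: True, k: False}
  {l: True, r: False, k: False}
  {k: True, r: True, l: False}


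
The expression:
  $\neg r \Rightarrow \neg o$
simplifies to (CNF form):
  $r \vee \neg o$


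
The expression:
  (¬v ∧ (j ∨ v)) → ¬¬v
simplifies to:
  v ∨ ¬j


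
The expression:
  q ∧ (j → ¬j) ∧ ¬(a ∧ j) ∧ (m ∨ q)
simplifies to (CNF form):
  q ∧ ¬j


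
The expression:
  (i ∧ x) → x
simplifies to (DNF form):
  True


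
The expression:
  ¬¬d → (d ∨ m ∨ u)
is always true.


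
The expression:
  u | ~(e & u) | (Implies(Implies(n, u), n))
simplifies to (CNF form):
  True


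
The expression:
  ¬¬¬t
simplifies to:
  ¬t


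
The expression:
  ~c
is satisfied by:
  {c: False}


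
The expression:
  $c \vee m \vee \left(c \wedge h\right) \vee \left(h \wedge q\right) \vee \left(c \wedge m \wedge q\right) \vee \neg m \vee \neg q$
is always true.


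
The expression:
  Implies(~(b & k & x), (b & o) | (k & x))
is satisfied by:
  {k: True, o: True, b: True, x: True}
  {k: True, o: True, b: True, x: False}
  {k: True, o: True, x: True, b: False}
  {k: True, b: True, x: True, o: False}
  {k: True, b: False, x: True, o: False}
  {o: True, b: True, x: True, k: False}
  {o: True, b: True, x: False, k: False}


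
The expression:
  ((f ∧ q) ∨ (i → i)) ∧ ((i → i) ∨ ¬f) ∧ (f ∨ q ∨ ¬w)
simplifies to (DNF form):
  f ∨ q ∨ ¬w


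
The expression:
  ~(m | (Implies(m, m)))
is never true.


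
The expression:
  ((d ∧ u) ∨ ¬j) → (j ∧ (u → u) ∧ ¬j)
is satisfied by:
  {j: True, u: False, d: False}
  {j: True, d: True, u: False}
  {j: True, u: True, d: False}


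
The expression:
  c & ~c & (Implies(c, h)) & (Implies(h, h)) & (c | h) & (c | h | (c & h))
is never true.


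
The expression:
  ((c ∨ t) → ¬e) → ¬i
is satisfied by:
  {t: True, e: True, c: True, i: False}
  {t: True, e: True, c: False, i: False}
  {e: True, c: True, t: False, i: False}
  {e: True, t: False, c: False, i: False}
  {t: True, c: True, e: False, i: False}
  {t: True, c: False, e: False, i: False}
  {c: True, t: False, e: False, i: False}
  {c: False, t: False, e: False, i: False}
  {i: True, t: True, e: True, c: True}
  {i: True, t: True, e: True, c: False}
  {i: True, e: True, c: True, t: False}


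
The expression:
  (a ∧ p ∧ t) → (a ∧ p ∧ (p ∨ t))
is always true.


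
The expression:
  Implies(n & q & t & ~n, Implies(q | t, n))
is always true.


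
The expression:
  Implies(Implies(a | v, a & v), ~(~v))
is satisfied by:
  {a: True, v: True}
  {a: True, v: False}
  {v: True, a: False}


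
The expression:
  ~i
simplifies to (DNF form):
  ~i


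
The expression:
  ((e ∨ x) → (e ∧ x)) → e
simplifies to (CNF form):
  e ∨ x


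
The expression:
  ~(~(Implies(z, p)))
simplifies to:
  p | ~z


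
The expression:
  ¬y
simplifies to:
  ¬y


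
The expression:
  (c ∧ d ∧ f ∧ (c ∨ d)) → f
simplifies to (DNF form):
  True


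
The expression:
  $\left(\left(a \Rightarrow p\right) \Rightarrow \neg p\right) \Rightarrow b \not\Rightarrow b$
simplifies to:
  $p$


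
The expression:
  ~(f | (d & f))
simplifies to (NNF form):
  ~f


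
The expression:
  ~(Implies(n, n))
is never true.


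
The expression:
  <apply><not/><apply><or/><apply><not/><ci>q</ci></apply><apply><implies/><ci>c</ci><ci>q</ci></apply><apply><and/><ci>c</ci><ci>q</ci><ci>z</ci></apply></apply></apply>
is never true.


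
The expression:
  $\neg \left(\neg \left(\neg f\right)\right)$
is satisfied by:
  {f: False}


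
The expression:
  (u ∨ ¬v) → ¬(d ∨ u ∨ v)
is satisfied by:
  {v: True, u: False, d: False}
  {v: False, u: False, d: False}
  {d: True, v: True, u: False}


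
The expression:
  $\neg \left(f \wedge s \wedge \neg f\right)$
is always true.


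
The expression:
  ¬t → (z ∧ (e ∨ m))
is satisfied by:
  {t: True, z: True, e: True, m: True}
  {t: True, z: True, e: True, m: False}
  {t: True, z: True, m: True, e: False}
  {t: True, z: True, m: False, e: False}
  {t: True, e: True, m: True, z: False}
  {t: True, e: True, m: False, z: False}
  {t: True, e: False, m: True, z: False}
  {t: True, e: False, m: False, z: False}
  {z: True, e: True, m: True, t: False}
  {z: True, e: True, m: False, t: False}
  {z: True, m: True, e: False, t: False}


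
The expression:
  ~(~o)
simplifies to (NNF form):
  o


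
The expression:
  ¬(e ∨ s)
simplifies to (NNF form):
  ¬e ∧ ¬s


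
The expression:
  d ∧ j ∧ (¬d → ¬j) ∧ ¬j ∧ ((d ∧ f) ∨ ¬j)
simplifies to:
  False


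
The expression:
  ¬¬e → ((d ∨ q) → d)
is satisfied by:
  {d: True, e: False, q: False}
  {e: False, q: False, d: False}
  {d: True, q: True, e: False}
  {q: True, e: False, d: False}
  {d: True, e: True, q: False}
  {e: True, d: False, q: False}
  {d: True, q: True, e: True}


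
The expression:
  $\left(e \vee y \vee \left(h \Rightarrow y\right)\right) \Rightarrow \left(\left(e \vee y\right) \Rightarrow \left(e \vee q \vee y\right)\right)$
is always true.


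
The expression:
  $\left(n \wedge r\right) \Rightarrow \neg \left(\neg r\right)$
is always true.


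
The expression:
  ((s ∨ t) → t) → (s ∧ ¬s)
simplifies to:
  s ∧ ¬t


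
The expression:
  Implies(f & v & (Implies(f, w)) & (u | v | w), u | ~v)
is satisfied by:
  {u: True, w: False, v: False, f: False}
  {u: False, w: False, v: False, f: False}
  {f: True, u: True, w: False, v: False}
  {f: True, u: False, w: False, v: False}
  {u: True, v: True, f: False, w: False}
  {v: True, f: False, w: False, u: False}
  {f: True, v: True, u: True, w: False}
  {f: True, v: True, u: False, w: False}
  {u: True, w: True, f: False, v: False}
  {w: True, f: False, v: False, u: False}
  {u: True, f: True, w: True, v: False}
  {f: True, w: True, u: False, v: False}
  {u: True, v: True, w: True, f: False}
  {v: True, w: True, f: False, u: False}
  {f: True, v: True, w: True, u: True}


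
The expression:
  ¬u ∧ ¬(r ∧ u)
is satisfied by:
  {u: False}


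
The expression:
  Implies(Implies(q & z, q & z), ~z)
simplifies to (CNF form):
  ~z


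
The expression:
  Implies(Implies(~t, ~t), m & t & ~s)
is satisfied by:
  {t: True, m: True, s: False}


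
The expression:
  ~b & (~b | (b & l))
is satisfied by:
  {b: False}


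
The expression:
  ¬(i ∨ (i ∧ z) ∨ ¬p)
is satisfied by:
  {p: True, i: False}


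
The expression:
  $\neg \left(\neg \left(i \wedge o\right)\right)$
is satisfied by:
  {i: True, o: True}


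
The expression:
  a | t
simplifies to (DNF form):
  a | t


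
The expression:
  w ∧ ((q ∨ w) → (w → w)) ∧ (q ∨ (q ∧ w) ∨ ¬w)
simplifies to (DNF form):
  q ∧ w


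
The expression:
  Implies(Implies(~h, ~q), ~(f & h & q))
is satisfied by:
  {h: False, q: False, f: False}
  {f: True, h: False, q: False}
  {q: True, h: False, f: False}
  {f: True, q: True, h: False}
  {h: True, f: False, q: False}
  {f: True, h: True, q: False}
  {q: True, h: True, f: False}


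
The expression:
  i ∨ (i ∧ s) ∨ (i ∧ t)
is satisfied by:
  {i: True}


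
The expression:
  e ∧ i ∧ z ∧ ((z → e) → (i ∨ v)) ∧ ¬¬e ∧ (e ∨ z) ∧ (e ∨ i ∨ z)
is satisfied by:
  {z: True, i: True, e: True}


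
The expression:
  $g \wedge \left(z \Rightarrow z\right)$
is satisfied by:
  {g: True}


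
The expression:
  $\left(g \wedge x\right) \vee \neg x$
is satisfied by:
  {g: True, x: False}
  {x: False, g: False}
  {x: True, g: True}


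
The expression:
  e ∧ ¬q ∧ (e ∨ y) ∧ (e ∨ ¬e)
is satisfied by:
  {e: True, q: False}


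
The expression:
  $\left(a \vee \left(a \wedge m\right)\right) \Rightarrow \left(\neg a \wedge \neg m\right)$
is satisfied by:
  {a: False}


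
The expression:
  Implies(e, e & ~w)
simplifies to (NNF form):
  ~e | ~w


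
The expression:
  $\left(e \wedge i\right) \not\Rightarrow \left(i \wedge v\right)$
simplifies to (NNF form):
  $e \wedge i \wedge \neg v$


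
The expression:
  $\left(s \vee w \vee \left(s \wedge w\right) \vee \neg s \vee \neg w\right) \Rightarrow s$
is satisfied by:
  {s: True}


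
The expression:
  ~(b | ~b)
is never true.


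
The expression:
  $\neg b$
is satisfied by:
  {b: False}


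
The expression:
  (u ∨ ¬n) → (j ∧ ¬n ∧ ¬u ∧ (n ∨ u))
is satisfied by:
  {n: True, u: False}


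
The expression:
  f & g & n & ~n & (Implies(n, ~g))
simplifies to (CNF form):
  False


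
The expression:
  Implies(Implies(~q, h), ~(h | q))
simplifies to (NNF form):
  ~h & ~q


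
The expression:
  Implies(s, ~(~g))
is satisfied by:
  {g: True, s: False}
  {s: False, g: False}
  {s: True, g: True}


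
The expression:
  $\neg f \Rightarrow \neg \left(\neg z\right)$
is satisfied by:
  {z: True, f: True}
  {z: True, f: False}
  {f: True, z: False}


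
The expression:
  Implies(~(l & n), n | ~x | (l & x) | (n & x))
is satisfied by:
  {n: True, l: True, x: False}
  {n: True, l: False, x: False}
  {l: True, n: False, x: False}
  {n: False, l: False, x: False}
  {n: True, x: True, l: True}
  {n: True, x: True, l: False}
  {x: True, l: True, n: False}


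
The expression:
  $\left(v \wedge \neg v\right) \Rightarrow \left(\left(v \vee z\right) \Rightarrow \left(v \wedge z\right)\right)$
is always true.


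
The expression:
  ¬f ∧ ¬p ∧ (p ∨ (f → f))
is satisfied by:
  {p: False, f: False}


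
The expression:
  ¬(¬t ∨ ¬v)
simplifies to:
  t ∧ v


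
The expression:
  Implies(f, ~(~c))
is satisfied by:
  {c: True, f: False}
  {f: False, c: False}
  {f: True, c: True}
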